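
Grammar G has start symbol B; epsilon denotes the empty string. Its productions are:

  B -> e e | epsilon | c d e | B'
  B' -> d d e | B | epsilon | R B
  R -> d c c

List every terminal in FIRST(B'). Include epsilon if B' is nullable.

B' -> d d e contributes {d}.
From B' -> B: add FIRST(B) = { c, d, e, epsilon } (including epsilon since B is nullable).
B' -> epsilon contributes epsilon.
From B' -> R B: add FIRST(R) = { d }.
Union: FIRST(B') = { c, d, e, epsilon }.

{ c, d, e, epsilon }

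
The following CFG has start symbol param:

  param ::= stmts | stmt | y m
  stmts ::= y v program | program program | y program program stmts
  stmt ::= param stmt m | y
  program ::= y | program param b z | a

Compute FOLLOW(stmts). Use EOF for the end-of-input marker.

{ EOF, a, b, y }

In param ::= stmts: stmts is at the end, add FOLLOW(param) = { EOF, a, b, y }.
In stmts ::= y program program stmts: stmts is at the end, add FOLLOW(stmts) = { EOF, a, b, y }.
Union: FOLLOW(stmts) = { EOF, a, b, y }.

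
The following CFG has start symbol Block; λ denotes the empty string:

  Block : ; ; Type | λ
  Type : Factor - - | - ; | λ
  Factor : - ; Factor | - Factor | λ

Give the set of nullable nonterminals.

{ Block, Factor, Type }

Directly nullable (have an λ-production): Block, Type, Factor.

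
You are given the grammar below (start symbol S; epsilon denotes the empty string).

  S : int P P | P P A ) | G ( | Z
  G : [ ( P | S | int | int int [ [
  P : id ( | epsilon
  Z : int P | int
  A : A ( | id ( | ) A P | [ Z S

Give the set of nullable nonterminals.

Directly nullable (have an epsilon-production): P.
No other nonterminal has a production whose RHS symbols are all nullable.

{ P }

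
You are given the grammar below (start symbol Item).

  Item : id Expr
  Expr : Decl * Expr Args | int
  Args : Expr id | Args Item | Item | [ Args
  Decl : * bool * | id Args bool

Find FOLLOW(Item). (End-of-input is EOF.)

{ EOF, *, [, bool, id, int }

Item is the start symbol, so EOF ∈ FOLLOW(Item).
In Args : Args Item: Item is at the end, add FOLLOW(Args) = { EOF, *, [, bool, id, int }.
In Args : Item: Item is at the end, add FOLLOW(Args) = { EOF, *, [, bool, id, int }.
Union: FOLLOW(Item) = { EOF, *, [, bool, id, int }.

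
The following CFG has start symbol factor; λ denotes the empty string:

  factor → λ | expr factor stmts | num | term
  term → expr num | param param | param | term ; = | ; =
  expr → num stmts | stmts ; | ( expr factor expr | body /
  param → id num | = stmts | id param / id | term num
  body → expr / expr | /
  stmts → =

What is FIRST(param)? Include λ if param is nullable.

{ (, /, ;, =, id, num }

param → id num contributes {id}.
param → = stmts contributes {=}.
param → id param / id contributes {id}.
From param → term num: add FIRST(term) = { (, /, ;, =, id, num }.
Union: FIRST(param) = { (, /, ;, =, id, num }.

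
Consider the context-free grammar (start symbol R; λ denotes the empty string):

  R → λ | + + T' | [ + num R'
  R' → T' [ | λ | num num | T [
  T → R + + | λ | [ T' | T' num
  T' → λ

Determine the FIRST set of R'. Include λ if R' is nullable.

{ +, [, num, λ }

From R' → T' [: T' nullable, take FIRST(T') ∪ {[} = { [ }.
R' → λ contributes λ.
R' → num num contributes {num}.
From R' → T [: T nullable, take FIRST(T) ∪ {[} = { +, [, num }.
Union: FIRST(R') = { +, [, num, λ }.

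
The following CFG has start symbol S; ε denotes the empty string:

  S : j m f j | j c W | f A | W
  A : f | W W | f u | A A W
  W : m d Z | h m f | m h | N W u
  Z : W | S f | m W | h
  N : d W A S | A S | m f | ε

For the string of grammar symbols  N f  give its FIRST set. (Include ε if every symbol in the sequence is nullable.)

Add FIRST(N)\{ε} = { d, f, h, m }; N is nullable, continue.
f is a terminal; add {f} and stop.

{ d, f, h, m }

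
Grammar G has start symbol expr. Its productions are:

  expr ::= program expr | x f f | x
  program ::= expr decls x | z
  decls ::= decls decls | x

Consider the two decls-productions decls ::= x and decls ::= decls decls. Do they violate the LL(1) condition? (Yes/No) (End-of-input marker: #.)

Yes

FIRST(x) = { x } and FIRST(decls decls) = { x }.
Both contain x, so the two alternatives are not disjoint — LL(1) conflict.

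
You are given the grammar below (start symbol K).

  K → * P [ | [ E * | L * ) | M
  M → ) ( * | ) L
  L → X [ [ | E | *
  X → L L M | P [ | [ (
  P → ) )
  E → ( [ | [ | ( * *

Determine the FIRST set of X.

From X → L L M: add FIRST(L) = { (, ), *, [ }.
From X → P [: add FIRST(P) = { ) }.
X → [ ( contributes {[}.
Union: FIRST(X) = { (, ), *, [ }.

{ (, ), *, [ }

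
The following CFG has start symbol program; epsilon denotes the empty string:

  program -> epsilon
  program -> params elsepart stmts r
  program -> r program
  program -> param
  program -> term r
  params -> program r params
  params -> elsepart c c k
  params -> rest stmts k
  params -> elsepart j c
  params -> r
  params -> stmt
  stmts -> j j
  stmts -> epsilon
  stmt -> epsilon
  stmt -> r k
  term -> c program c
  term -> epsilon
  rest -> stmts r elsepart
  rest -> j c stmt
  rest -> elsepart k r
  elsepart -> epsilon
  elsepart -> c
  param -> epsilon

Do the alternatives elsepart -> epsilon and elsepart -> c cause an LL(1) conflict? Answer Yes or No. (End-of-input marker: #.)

Yes

FIRST(epsilon) = { epsilon } and FIRST(c) = { c }.
The first alternative is nullable and FOLLOW(elsepart) = { c, j, k, r } shares c with FIRST of the second — conflict.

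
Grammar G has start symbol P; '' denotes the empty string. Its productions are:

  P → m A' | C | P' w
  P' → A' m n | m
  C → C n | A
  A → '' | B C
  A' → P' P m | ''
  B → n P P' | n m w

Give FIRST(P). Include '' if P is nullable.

P → m A' contributes {m}.
From P → C: add FIRST(C) = { n, '' } (including '' since C is nullable).
From P → P' w: add FIRST(P') = { m }.
Union: FIRST(P) = { m, n, '' }.

{ m, n, '' }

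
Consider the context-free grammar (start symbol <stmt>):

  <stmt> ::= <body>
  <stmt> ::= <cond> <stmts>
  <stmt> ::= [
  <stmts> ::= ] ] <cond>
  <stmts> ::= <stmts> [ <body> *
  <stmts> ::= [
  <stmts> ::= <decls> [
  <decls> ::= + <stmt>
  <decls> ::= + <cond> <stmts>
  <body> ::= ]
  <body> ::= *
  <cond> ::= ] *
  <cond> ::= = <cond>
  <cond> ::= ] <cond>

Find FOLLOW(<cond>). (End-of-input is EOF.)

{ EOF, +, [, ] }

In <stmt> ::= <cond> <stmts>: add FIRST(<stmts>) = { +, [, ] }.
In <stmts> ::= ] ] <cond>: <cond> is at the end, add FOLLOW(<stmts>) = { EOF, [ }.
In <decls> ::= + <cond> <stmts>: add FIRST(<stmts>) = { +, [, ] }.
In <cond> ::= = <cond>: <cond> is at the end, add FOLLOW(<cond>) = { EOF, +, [, ] }.
In <cond> ::= ] <cond>: <cond> is at the end, add FOLLOW(<cond>) = { EOF, +, [, ] }.
Union: FOLLOW(<cond>) = { EOF, +, [, ] }.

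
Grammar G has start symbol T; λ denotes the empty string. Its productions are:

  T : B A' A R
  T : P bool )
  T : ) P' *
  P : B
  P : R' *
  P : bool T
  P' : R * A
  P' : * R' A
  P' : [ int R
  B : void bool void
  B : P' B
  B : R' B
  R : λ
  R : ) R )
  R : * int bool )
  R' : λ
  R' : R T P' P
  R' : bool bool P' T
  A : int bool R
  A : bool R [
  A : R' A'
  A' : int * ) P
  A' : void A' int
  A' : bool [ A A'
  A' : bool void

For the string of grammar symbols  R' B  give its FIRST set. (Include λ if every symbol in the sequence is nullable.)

{ ), *, [, bool, void }

Add FIRST(R')\{λ} = { ), *, [, bool, void }; R' is nullable, continue.
Add FIRST(B) = { ), *, [, bool, void }; B is not nullable, stop.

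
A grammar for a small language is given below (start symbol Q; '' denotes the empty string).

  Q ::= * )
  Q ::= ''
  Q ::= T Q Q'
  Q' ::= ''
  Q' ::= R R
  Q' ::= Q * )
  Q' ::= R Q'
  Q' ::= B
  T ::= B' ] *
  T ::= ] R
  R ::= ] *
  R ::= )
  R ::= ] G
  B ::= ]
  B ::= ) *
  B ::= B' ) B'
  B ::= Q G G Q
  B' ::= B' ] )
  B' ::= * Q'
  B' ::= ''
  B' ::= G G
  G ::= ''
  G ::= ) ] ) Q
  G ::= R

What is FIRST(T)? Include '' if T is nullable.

{ ), *, ] }

From T ::= B' ] *: B' nullable, take FIRST(B') ∪ {]} = { ), *, ] }.
T ::= ] R contributes {]}.
Union: FIRST(T) = { ), *, ] }.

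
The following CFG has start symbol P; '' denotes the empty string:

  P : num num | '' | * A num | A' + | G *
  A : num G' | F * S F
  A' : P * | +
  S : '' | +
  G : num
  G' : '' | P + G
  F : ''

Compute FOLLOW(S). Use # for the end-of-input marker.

{ num }

In A : F * S F: add FIRST(F)\{''} = {  }.
  Since F is nullable, also add FOLLOW(A) = { num }.
Union: FOLLOW(S) = { num }.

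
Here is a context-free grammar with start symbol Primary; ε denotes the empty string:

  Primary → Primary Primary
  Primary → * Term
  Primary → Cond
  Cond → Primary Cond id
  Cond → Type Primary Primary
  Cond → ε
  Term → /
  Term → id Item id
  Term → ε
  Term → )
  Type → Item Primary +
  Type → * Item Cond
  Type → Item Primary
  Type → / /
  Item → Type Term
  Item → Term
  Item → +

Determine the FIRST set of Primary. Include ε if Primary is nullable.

From Primary → Primary Primary: Primary, Primary nullable, take FIRST(Primary) ∪ FIRST(Primary) = { ), *, +, /, id }; also ε since the whole RHS is nullable.
Primary → * Term contributes {*}.
From Primary → Cond: add FIRST(Cond) = { ), *, +, /, id, ε } (including ε since Cond is nullable).
Union: FIRST(Primary) = { ), *, +, /, id, ε }.

{ ), *, +, /, id, ε }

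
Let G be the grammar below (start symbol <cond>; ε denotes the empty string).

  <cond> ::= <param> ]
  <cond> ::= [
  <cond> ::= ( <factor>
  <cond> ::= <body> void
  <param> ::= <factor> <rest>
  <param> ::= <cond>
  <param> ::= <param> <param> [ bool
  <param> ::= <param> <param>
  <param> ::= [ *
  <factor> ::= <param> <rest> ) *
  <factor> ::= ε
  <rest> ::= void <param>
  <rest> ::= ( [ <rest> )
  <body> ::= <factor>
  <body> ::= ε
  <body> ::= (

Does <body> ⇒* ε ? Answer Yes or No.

<body> has an ε-production, so <body> ⇒ ε.

Yes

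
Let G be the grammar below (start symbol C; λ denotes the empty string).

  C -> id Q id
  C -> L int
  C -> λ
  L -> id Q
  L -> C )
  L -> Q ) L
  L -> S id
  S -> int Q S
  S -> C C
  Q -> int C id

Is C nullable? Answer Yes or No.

C has an λ-production, so C ⇒ λ.

Yes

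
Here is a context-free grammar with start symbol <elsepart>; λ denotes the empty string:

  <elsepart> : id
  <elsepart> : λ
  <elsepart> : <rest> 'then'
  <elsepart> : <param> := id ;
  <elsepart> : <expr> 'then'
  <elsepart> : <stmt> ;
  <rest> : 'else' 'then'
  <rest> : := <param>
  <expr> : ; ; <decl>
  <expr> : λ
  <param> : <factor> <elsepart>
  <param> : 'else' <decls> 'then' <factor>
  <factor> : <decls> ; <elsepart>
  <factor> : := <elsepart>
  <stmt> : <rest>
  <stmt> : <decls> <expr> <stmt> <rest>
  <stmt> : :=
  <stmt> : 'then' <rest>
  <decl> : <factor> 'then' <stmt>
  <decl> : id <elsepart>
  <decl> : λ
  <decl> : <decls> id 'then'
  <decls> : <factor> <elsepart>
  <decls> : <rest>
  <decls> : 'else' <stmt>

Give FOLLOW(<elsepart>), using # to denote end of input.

{ #, 'else', 'then', :=, ;, id }

<elsepart> is the start symbol, so # ∈ FOLLOW(<elsepart>).
In <param> : <factor> <elsepart>: <elsepart> is at the end, add FOLLOW(<param>) = { 'else', 'then', :=, ;, id }.
In <factor> : <decls> ; <elsepart>: <elsepart> is at the end, add FOLLOW(<factor>) = { 'else', 'then', :=, ;, id }.
In <factor> : := <elsepart>: <elsepart> is at the end, add FOLLOW(<factor>) = { 'else', 'then', :=, ;, id }.
In <decl> : id <elsepart>: <elsepart> is at the end, add FOLLOW(<decl>) = { 'else', 'then', := }.
In <decls> : <factor> <elsepart>: <elsepart> is at the end, add FOLLOW(<decls>) = { 'else', 'then', :=, ;, id }.
Union: FOLLOW(<elsepart>) = { #, 'else', 'then', :=, ;, id }.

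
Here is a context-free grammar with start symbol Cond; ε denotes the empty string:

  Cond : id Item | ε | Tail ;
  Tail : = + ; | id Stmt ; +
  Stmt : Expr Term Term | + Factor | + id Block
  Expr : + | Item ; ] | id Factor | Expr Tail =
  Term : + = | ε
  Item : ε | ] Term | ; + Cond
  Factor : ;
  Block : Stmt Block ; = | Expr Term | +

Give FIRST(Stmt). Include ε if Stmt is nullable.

{ +, ;, ], id }

From Stmt : Expr Term Term: add FIRST(Expr) = { +, ;, ], id }.
Stmt : + Factor contributes {+}.
Stmt : + id Block contributes {+}.
Union: FIRST(Stmt) = { +, ;, ], id }.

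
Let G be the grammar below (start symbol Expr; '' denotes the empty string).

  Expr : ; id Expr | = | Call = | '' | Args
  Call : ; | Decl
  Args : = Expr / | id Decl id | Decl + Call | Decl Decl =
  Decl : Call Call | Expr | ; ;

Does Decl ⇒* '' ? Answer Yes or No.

Decl : Call Call and each of Call, Call is nullable, so Decl ⇒* ''.

Yes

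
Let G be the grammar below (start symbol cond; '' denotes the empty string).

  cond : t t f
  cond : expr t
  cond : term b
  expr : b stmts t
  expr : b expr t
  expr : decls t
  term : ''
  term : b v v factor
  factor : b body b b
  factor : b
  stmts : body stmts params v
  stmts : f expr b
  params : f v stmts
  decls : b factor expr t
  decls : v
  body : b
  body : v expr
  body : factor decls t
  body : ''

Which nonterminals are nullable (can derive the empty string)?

{ body, term }

Directly nullable (have an ''-production): term, body.
No other nonterminal has a production whose RHS symbols are all nullable.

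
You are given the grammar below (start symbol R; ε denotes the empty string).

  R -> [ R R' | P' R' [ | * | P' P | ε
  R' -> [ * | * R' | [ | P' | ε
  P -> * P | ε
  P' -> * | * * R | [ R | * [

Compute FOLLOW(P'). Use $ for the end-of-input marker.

{ $, *, [ }

In R -> P' R' [: add FIRST(R' [) = { *, [ }.
In R -> P' P: add FIRST(P)\{ε} = { * }.
  Since P is nullable, also add FOLLOW(R) = { $, *, [ }.
In R' -> P': P' is at the end, add FOLLOW(R') = { $, *, [ }.
Union: FOLLOW(P') = { $, *, [ }.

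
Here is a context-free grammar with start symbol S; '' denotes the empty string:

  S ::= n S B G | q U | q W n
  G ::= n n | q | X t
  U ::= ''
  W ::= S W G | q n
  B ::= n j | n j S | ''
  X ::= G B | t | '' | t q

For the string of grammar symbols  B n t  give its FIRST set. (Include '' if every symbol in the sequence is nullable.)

Add FIRST(B)\{''} = { n }; B is nullable, continue.
n is a terminal; add {n} and stop.

{ n }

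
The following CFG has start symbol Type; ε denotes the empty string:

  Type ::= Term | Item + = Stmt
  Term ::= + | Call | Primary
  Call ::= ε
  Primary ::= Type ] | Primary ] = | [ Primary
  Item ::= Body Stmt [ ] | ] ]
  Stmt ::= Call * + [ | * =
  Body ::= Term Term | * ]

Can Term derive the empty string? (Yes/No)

Term ::= Call and each of Call is nullable, so Term ⇒* ε.

Yes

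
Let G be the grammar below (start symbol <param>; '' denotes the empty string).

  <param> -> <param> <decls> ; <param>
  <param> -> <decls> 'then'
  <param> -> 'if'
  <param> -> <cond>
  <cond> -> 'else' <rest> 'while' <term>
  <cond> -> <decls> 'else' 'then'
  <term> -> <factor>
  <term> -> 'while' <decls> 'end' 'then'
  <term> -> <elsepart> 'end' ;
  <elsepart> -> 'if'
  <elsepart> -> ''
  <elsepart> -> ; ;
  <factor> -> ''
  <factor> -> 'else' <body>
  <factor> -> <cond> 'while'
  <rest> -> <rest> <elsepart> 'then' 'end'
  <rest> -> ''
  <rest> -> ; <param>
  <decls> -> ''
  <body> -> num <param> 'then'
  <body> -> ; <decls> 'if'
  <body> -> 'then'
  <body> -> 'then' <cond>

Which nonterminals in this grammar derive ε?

{ <decls>, <elsepart>, <factor>, <rest>, <term> }

Directly nullable (have an ''-production): <elsepart>, <factor>, <rest>, <decls>.
<term> -> <factor> with every symbol nullable, so <term> is nullable.
No other nonterminal has a production whose RHS symbols are all nullable.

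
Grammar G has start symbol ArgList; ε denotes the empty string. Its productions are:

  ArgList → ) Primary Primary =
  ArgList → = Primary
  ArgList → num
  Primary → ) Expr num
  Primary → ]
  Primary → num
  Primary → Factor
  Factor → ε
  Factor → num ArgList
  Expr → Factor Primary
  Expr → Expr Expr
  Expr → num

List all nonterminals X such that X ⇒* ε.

Directly nullable (have an ε-production): Factor.
Primary → Factor with every symbol nullable, so Primary is nullable.
Expr → Factor Primary with every symbol nullable, so Expr is nullable.
No other nonterminal has a production whose RHS symbols are all nullable.

{ Expr, Factor, Primary }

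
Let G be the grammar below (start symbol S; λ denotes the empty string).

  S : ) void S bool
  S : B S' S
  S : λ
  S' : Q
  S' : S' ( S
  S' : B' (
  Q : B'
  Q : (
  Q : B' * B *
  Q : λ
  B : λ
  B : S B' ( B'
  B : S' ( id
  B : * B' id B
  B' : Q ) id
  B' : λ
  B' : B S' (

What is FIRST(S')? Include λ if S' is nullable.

{ (, ), *, λ }

From S' : Q: add FIRST(Q) = { (, ), *, λ } (including λ since Q is nullable).
From S' : S' ( S: S' nullable, take FIRST(S') ∪ {(} = { (, ), * }.
From S' : B' (: B' nullable, take FIRST(B') ∪ {(} = { (, ), * }.
Union: FIRST(S') = { (, ), *, λ }.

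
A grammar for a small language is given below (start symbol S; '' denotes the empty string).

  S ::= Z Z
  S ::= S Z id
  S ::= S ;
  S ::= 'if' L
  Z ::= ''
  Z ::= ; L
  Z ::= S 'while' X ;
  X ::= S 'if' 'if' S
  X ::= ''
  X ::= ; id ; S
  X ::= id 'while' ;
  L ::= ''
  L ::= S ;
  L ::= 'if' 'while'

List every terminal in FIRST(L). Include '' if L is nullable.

{ 'if', 'while', ;, id, '' }

L ::= '' contributes ''.
From L ::= S ;: S nullable, take FIRST(S) ∪ {;} = { 'if', 'while', ;, id }.
L ::= 'if' 'while' contributes {'if'}.
Union: FIRST(L) = { 'if', 'while', ;, id, '' }.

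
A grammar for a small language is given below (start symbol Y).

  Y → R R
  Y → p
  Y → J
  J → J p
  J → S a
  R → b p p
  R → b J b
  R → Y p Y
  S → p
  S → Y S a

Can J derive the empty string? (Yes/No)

No

No nonterminal in this grammar is nullable.
No production of J has an RHS whose symbols are all nullable, so J is not nullable.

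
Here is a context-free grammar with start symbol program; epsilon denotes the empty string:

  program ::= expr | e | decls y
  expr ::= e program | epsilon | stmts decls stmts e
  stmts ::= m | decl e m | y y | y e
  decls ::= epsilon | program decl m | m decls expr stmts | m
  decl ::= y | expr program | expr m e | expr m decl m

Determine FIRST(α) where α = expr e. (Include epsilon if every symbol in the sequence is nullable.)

{ e, m, y }

Add FIRST(expr)\{epsilon} = { e, m, y }; expr is nullable, continue.
e is a terminal; add {e} and stop.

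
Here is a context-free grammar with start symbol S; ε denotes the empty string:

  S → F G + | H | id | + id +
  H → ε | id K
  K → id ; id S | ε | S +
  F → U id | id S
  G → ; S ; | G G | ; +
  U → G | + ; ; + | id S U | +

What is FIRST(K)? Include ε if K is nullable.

{ +, ;, id, ε }

K → id ; id S contributes {id}.
K → ε contributes ε.
From K → S +: S nullable, take FIRST(S) ∪ {+} = { +, ;, id }.
Union: FIRST(K) = { +, ;, id, ε }.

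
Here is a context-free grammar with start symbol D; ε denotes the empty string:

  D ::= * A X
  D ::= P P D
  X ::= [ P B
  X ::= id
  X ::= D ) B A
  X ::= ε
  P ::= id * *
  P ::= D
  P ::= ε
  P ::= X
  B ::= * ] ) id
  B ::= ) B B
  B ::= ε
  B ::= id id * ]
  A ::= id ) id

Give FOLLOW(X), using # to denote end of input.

{ #, ), *, [, id }

In D ::= * A X: X is at the end, add FOLLOW(D) = { #, ), *, [, id }.
In P ::= X: X is at the end, add FOLLOW(P) = { #, ), *, [, id }.
Union: FOLLOW(X) = { #, ), *, [, id }.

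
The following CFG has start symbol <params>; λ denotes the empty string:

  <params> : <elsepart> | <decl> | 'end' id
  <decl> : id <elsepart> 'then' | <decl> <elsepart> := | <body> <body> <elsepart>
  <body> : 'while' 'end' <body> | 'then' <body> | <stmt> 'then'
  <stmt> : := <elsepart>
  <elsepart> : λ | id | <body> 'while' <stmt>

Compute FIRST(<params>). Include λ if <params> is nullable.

From <params> : <elsepart>: add FIRST(<elsepart>) = { 'then', 'while', :=, id, λ } (including λ since <elsepart> is nullable).
From <params> : <decl>: add FIRST(<decl>) = { 'then', 'while', :=, id }.
<params> : 'end' id contributes {'end'}.
Union: FIRST(<params>) = { 'end', 'then', 'while', :=, id, λ }.

{ 'end', 'then', 'while', :=, id, λ }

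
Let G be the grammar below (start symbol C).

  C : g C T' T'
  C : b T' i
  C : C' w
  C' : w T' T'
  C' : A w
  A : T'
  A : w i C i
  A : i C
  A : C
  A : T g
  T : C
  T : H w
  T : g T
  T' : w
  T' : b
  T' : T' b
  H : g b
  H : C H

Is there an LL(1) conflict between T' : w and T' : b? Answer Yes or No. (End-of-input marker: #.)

No

FIRST(w) = { w } and FIRST(b) = { b }.
The FIRST sets are disjoint and neither alternative is nullable — no conflict.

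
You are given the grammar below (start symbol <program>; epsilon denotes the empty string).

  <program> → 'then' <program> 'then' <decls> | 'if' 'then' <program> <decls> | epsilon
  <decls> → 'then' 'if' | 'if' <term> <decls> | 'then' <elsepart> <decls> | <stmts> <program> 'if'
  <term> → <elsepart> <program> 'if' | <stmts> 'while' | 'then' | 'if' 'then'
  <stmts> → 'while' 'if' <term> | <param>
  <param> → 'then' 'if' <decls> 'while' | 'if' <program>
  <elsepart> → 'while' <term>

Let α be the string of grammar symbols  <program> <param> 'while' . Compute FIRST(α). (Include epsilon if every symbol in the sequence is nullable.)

Add FIRST(<program>)\{epsilon} = { 'if', 'then' }; <program> is nullable, continue.
Add FIRST(<param>) = { 'if', 'then' }; <param> is not nullable, stop.

{ 'if', 'then' }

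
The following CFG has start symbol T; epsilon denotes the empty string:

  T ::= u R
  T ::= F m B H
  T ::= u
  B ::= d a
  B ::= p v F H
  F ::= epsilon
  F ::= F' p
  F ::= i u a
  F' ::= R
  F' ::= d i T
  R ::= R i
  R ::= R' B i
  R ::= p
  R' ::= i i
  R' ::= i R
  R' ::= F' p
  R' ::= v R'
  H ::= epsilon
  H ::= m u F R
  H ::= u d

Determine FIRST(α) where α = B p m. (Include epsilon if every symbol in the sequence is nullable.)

{ d, p }

Add FIRST(B) = { d, p }; B is not nullable, stop.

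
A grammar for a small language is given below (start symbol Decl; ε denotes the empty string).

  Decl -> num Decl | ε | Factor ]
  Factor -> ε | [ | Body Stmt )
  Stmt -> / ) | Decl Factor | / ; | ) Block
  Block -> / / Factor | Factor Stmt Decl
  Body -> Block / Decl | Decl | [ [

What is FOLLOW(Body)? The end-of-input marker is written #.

{ ), /, [, ], num }

In Factor -> Body Stmt ): add FIRST(Stmt )) = { ), /, [, ], num }.
Union: FOLLOW(Body) = { ), /, [, ], num }.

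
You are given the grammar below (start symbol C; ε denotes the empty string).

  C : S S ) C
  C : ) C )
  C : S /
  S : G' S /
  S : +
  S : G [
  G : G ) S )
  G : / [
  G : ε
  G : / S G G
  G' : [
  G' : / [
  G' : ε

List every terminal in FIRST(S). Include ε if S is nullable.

{ ), +, /, [ }

From S : G' S /: G' nullable, take FIRST(G') ∪ FIRST(S) = { ), +, /, [ }.
S : + contributes {+}.
From S : G [: G nullable, take FIRST(G) ∪ {[} = { ), /, [ }.
Union: FIRST(S) = { ), +, /, [ }.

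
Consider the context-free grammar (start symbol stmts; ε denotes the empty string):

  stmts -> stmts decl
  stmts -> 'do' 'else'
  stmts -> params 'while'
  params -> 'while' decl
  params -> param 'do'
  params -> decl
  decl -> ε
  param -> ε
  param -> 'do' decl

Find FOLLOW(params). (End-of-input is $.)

In stmts -> params 'while': add FIRST('while') = { 'while' }.
Union: FOLLOW(params) = { 'while' }.

{ 'while' }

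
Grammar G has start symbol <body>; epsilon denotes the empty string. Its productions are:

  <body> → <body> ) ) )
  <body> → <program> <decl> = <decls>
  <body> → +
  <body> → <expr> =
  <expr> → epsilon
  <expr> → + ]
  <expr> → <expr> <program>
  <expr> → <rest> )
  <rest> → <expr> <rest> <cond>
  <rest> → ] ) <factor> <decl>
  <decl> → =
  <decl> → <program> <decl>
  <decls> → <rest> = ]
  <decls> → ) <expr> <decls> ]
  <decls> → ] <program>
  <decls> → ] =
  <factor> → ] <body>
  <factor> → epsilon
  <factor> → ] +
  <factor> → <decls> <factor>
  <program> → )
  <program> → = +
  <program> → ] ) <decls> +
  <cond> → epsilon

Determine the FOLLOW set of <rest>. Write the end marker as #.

In <expr> → <rest> ): add FIRST()) = { ) }.
In <rest> → <expr> <rest> <cond>: add FIRST(<cond>)\{epsilon} = {  }.
  Since <cond> is nullable, also add FOLLOW(<rest>) = { ), = }.
In <decls> → <rest> = ]: add FIRST(= ]) = { = }.
Union: FOLLOW(<rest>) = { ), = }.

{ ), = }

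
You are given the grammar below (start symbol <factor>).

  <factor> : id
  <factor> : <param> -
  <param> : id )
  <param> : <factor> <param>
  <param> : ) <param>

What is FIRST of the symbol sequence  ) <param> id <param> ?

) is a terminal; add {)} and stop.

{ ) }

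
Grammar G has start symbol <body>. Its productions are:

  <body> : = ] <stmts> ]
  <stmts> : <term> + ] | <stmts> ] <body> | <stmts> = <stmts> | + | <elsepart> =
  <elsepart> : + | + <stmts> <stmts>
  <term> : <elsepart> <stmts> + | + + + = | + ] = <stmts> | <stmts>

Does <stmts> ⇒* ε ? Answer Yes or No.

No

No nonterminal in this grammar is nullable.
No production of <stmts> has an RHS whose symbols are all nullable, so <stmts> is not nullable.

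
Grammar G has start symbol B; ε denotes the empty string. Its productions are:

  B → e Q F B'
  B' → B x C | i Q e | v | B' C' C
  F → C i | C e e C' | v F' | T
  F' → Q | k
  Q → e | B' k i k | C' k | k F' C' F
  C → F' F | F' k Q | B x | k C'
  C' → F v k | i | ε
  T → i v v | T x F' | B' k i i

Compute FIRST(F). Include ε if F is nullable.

From F → C i: add FIRST(C) = { e, i, k, v }.
From F → C e e C': add FIRST(C) = { e, i, k, v }.
F → v F' contributes {v}.
From F → T: add FIRST(T) = { e, i, v }.
Union: FIRST(F) = { e, i, k, v }.

{ e, i, k, v }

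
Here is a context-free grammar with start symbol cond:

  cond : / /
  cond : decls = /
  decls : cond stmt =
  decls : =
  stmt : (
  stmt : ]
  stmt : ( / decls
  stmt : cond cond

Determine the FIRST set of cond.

cond : / / contributes {/}.
From cond : decls = /: add FIRST(decls) = { /, = }.
Union: FIRST(cond) = { /, = }.

{ /, = }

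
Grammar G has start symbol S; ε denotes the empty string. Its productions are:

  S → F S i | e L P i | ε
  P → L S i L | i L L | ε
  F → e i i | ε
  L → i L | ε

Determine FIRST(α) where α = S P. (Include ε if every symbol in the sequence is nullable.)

{ e, i, ε }

Add FIRST(S)\{ε} = { e, i }; S is nullable, continue.
Add FIRST(P)\{ε} = { e, i }; P is nullable, continue.
Every symbol is nullable, so include ε.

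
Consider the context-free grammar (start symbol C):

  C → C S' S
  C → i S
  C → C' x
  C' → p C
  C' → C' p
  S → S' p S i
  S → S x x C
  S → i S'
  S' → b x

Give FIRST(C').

C' → p C contributes {p}.
From C' → C' p: add FIRST(C') = { p }.
Union: FIRST(C') = { p }.

{ p }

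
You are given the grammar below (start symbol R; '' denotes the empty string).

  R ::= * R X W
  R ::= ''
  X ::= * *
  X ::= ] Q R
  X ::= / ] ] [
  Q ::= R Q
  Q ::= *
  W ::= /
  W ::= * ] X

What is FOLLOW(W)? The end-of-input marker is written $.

In R ::= * R X W: W is at the end, add FOLLOW(R) = { $, *, /, ] }.
Union: FOLLOW(W) = { $, *, /, ] }.

{ $, *, /, ] }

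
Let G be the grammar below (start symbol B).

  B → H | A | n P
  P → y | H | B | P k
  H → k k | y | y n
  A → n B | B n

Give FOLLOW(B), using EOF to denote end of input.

{ EOF, k, n }

B is the start symbol, so EOF ∈ FOLLOW(B).
In P → B: B is at the end, add FOLLOW(P) = { EOF, k, n }.
In A → n B: B is at the end, add FOLLOW(A) = { EOF, k, n }.
In A → B n: add FIRST(n) = { n }.
Union: FOLLOW(B) = { EOF, k, n }.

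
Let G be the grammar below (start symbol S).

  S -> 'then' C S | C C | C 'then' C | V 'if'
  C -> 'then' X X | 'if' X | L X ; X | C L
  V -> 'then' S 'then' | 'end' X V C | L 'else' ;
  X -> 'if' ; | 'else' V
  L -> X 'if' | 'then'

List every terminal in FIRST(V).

V -> 'then' S 'then' contributes {'then'}.
V -> 'end' X V C contributes {'end'}.
From V -> L 'else' ;: add FIRST(L) = { 'else', 'if', 'then' }.
Union: FIRST(V) = { 'else', 'end', 'if', 'then' }.

{ 'else', 'end', 'if', 'then' }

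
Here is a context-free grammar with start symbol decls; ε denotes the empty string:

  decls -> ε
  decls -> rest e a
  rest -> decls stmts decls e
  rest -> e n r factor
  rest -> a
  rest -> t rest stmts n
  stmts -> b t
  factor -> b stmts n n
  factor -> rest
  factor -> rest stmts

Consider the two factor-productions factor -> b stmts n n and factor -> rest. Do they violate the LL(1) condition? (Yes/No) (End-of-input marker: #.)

Yes

FIRST(b stmts n n) = { b } and FIRST(rest) = { a, b, e, t }.
Both contain b, so the two alternatives are not disjoint — LL(1) conflict.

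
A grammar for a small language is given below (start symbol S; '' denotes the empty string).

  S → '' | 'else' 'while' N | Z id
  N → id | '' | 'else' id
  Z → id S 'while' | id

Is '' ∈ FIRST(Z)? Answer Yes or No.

No

Nullable nonterminals: N, S.
No production of Z has an RHS whose symbols are all nullable, so Z is not nullable.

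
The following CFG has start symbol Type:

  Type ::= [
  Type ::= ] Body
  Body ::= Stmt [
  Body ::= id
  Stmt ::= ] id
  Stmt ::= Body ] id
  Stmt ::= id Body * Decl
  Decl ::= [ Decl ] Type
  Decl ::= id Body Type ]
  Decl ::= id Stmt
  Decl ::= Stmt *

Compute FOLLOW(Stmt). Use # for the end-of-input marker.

In Body ::= Stmt [: add FIRST([) = { [ }.
In Decl ::= id Stmt: Stmt is at the end, add FOLLOW(Decl) = { *, [, ] }.
In Decl ::= Stmt *: add FIRST(*) = { * }.
Union: FOLLOW(Stmt) = { *, [, ] }.

{ *, [, ] }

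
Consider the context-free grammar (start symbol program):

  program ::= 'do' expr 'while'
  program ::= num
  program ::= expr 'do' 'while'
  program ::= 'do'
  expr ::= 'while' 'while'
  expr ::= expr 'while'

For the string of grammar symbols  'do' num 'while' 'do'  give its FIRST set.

{ 'do' }

'do' is a terminal; add {'do'} and stop.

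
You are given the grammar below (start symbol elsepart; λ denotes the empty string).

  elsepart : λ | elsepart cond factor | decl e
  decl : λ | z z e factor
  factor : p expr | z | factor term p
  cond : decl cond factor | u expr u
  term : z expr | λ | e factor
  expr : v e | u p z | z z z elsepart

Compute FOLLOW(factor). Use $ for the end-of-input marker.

{ $, e, p, u, z }

In elsepart : elsepart cond factor: factor is at the end, add FOLLOW(elsepart) = { $, e, p, u, z }.
In decl : z z e factor: factor is at the end, add FOLLOW(decl) = { e, u, z }.
In factor : factor term p: add FIRST(term p) = { e, p, z }.
In cond : decl cond factor: factor is at the end, add FOLLOW(cond) = { p, z }.
In term : e factor: factor is at the end, add FOLLOW(term) = { p }.
Union: FOLLOW(factor) = { $, e, p, u, z }.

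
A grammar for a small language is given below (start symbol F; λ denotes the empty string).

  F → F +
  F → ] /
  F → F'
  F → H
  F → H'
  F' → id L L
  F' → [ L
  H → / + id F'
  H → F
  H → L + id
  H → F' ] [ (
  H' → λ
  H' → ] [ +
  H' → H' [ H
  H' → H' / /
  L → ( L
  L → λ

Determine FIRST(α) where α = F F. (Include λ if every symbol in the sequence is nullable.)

{ (, +, /, [, ], id, λ }

Add FIRST(F)\{λ} = { (, +, /, [, ], id }; F is nullable, continue.
Add FIRST(F)\{λ} = { (, +, /, [, ], id }; F is nullable, continue.
Every symbol is nullable, so include λ.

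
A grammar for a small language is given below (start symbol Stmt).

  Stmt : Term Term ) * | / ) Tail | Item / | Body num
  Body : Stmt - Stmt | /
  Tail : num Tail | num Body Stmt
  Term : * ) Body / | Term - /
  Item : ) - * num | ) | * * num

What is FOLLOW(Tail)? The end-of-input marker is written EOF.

{ EOF, ), *, -, /, num }

In Stmt : / ) Tail: Tail is at the end, add FOLLOW(Stmt) = { EOF, ), *, -, /, num }.
In Tail : num Tail: Tail is at the end, add FOLLOW(Tail) = { EOF, ), *, -, /, num }.
Union: FOLLOW(Tail) = { EOF, ), *, -, /, num }.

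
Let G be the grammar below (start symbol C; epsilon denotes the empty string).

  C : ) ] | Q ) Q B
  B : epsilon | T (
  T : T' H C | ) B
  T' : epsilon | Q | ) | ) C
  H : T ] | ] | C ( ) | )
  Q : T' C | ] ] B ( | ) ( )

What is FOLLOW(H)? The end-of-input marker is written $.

In T : T' H C: add FIRST(C) = { ), ] }.
Union: FOLLOW(H) = { ), ] }.

{ ), ] }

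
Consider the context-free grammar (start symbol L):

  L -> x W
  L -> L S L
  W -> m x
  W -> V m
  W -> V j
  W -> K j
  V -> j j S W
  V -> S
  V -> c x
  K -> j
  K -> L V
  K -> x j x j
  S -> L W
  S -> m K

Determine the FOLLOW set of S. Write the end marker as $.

In L -> L S L: add FIRST(L) = { x }.
In V -> j j S W: add FIRST(W) = { c, j, m, x }.
In V -> S: S is at the end, add FOLLOW(V) = { c, j, m, x }.
Union: FOLLOW(S) = { c, j, m, x }.

{ c, j, m, x }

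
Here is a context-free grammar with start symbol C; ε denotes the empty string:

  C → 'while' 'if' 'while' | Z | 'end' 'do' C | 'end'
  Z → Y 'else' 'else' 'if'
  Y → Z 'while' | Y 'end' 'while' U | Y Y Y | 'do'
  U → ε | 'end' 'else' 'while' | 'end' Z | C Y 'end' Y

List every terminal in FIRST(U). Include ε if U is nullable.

{ 'do', 'end', 'while', ε }

U → ε contributes ε.
U → 'end' 'else' 'while' contributes {'end'}.
U → 'end' Z contributes {'end'}.
From U → C Y 'end' Y: add FIRST(C) = { 'do', 'end', 'while' }.
Union: FIRST(U) = { 'do', 'end', 'while', ε }.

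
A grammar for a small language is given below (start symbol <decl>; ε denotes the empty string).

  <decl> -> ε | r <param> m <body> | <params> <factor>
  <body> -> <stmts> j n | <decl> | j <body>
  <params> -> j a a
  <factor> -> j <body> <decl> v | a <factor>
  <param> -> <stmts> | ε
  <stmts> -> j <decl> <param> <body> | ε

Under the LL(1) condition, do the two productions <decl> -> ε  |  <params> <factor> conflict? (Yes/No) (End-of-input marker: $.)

FIRST(ε) = { ε } and FIRST(<params> <factor>) = { j }.
The first alternative is nullable and FOLLOW(<decl>) = { $, j, m, r, v } shares j with FIRST of the second — conflict.

Yes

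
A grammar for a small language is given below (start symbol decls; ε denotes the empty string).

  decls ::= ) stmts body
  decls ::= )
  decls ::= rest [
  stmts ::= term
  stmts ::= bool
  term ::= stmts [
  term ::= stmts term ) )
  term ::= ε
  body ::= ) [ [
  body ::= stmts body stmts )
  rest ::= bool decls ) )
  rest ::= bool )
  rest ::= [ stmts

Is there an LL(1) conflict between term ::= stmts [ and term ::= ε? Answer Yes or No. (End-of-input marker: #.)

Yes

FIRST(stmts [) = { ), [, bool } and FIRST(ε) = { ε }.
The second alternative is nullable and FOLLOW(term) = { ), [, bool } shares ) with FIRST of the first — conflict.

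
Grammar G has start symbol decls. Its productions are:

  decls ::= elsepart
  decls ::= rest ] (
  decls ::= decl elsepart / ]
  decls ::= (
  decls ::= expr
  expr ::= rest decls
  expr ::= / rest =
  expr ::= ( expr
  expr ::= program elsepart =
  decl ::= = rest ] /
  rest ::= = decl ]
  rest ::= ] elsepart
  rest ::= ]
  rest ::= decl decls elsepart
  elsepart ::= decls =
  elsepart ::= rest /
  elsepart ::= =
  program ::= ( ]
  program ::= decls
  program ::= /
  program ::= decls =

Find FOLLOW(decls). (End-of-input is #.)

decls is the start symbol, so # ∈ FOLLOW(decls).
In expr ::= rest decls: decls is at the end, add FOLLOW(expr) = { #, (, /, =, ] }.
In rest ::= decl decls elsepart: add FIRST(elsepart) = { (, /, =, ] }.
In elsepart ::= decls =: add FIRST(=) = { = }.
In program ::= decls: decls is at the end, add FOLLOW(program) = { (, /, =, ] }.
In program ::= decls =: add FIRST(=) = { = }.
Union: FOLLOW(decls) = { #, (, /, =, ] }.

{ #, (, /, =, ] }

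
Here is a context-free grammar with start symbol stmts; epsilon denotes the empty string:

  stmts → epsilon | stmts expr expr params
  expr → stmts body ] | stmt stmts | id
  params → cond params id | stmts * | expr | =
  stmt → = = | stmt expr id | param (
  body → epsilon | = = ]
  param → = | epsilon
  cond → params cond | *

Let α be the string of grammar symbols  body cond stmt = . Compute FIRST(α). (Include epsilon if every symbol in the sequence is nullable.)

Add FIRST(body)\{epsilon} = { = }; body is nullable, continue.
Add FIRST(cond) = { (, *, =, ], id }; cond is not nullable, stop.

{ (, *, =, ], id }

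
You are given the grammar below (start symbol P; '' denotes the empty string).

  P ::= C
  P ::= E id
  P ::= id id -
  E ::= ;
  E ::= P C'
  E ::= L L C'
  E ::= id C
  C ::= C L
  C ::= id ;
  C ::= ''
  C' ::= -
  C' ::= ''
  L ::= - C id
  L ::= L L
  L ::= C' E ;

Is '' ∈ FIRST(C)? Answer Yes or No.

C has an ''-production, so C ⇒ ''.

Yes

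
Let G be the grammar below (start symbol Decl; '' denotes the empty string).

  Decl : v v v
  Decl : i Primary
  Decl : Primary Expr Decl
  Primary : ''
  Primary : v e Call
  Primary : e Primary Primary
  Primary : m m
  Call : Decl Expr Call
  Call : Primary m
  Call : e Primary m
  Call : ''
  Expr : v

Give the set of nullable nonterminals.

{ Call, Primary }

Directly nullable (have an ''-production): Primary, Call.
No other nonterminal has a production whose RHS symbols are all nullable.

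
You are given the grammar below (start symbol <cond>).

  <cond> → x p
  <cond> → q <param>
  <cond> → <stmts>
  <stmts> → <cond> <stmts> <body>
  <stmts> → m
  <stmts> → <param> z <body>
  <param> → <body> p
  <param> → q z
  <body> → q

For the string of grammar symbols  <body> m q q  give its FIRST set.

{ q }

Add FIRST(<body>) = { q }; <body> is not nullable, stop.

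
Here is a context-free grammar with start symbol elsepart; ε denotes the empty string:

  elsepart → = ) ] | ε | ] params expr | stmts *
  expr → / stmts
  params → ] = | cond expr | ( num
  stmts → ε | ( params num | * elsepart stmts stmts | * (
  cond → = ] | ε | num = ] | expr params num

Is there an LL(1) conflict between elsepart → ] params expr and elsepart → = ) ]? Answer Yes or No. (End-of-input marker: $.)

No

FIRST(] params expr) = { ] } and FIRST(= ) ]) = { = }.
The FIRST sets are disjoint and neither alternative is nullable — no conflict.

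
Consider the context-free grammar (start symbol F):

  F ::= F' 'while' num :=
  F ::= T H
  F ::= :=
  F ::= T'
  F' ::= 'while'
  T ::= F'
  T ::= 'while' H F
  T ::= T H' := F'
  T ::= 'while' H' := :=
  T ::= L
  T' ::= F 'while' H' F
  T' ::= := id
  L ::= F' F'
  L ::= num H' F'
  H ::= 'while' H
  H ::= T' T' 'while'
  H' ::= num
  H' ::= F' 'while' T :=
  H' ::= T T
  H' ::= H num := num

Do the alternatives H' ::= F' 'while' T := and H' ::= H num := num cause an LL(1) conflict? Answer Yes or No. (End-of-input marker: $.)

Yes

FIRST(F' 'while' T :=) = { 'while' } and FIRST(H num := num) = { 'while', :=, num }.
Both contain 'while', so the two alternatives are not disjoint — LL(1) conflict.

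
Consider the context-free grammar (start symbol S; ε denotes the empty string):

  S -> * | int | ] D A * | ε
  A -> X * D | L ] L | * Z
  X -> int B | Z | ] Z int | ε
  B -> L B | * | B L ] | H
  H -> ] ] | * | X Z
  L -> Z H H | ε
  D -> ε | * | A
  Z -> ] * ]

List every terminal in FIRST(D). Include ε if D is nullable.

D -> ε contributes ε.
D -> * contributes {*}.
From D -> A: add FIRST(A) = { *, ], int }.
Union: FIRST(D) = { *, ], int, ε }.

{ *, ], int, ε }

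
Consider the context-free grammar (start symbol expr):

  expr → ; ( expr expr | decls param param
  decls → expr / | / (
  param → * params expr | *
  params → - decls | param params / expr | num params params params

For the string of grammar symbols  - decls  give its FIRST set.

{ - }

- is a terminal; add {-} and stop.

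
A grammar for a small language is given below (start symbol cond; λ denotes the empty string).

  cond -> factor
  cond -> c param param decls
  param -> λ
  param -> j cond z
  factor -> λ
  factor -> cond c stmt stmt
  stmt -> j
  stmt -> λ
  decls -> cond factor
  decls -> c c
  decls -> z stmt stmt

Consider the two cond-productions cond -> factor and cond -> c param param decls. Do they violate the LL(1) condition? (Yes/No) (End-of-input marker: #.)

Yes

FIRST(factor) = { c, λ } and FIRST(c param param decls) = { c }.
Both contain c, so the two alternatives are not disjoint — LL(1) conflict.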